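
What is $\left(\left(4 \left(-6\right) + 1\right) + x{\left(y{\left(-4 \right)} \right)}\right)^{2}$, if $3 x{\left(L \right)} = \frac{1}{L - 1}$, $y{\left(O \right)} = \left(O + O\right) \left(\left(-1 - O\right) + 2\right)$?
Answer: $\frac{8008900}{15129} \approx 529.37$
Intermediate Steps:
$y{\left(O \right)} = 2 O \left(1 - O\right)$
$x{\left(L \right)} = \frac{1}{3 \left(-1 + L\right)}$ ($x{\left(L \right)} = \frac{1}{3 \left(L - 1\right)} = \frac{1}{3 \left(-1 + L\right)}$)
$\left(\left(4 \left(-6\right) + 1\right) + x{\left(y{\left(-4 \right)} \right)}\right)^{2} = \left(\left(4 \left(-6\right) + 1\right) + \frac{1}{3 \left(-1 + 2 \left(-4\right) \left(1 - -4\right)\right)}\right)^{2} = \left(\left(-24 + 1\right) + \frac{1}{3 \left(-1 + 2 \left(-4\right) \left(1 + 4\right)\right)}\right)^{2} = \left(-23 + \frac{1}{3 \left(-1 + 2 \left(-4\right) 5\right)}\right)^{2} = \left(-23 + \frac{1}{3 \left(-1 - 40\right)}\right)^{2} = \left(-23 + \frac{1}{3 \left(-41\right)}\right)^{2} = \left(-23 + \frac{1}{3} \left(- \frac{1}{41}\right)\right)^{2} = \left(-23 - \frac{1}{123}\right)^{2} = \left(- \frac{2830}{123}\right)^{2} = \frac{8008900}{15129}$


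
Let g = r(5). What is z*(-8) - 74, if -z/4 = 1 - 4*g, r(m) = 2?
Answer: -298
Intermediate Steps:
g = 2
z = 28 (z = -4*(1 - 4*2) = -4*(1 - 8) = -4*(-7) = 28)
z*(-8) - 74 = 28*(-8) - 74 = -224 - 74 = -298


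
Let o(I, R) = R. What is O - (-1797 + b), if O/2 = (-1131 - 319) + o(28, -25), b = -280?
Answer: -873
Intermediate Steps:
O = -2950 (O = 2*((-1131 - 319) - 25) = 2*(-1450 - 25) = 2*(-1475) = -2950)
O - (-1797 + b) = -2950 - (-1797 - 280) = -2950 - 1*(-2077) = -2950 + 2077 = -873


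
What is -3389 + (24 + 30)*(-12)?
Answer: -4037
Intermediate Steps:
-3389 + (24 + 30)*(-12) = -3389 + 54*(-12) = -3389 - 648 = -4037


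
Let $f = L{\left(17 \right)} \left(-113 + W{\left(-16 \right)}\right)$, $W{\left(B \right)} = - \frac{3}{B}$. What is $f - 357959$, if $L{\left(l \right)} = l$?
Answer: $- \frac{5758029}{16} \approx -3.5988 \cdot 10^{5}$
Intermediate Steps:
$f = - \frac{30685}{16}$ ($f = 17 \left(-113 - \frac{3}{-16}\right) = 17 \left(-113 - - \frac{3}{16}\right) = 17 \left(-113 + \frac{3}{16}\right) = 17 \left(- \frac{1805}{16}\right) = - \frac{30685}{16} \approx -1917.8$)
$f - 357959 = - \frac{30685}{16} - 357959 = - \frac{5758029}{16}$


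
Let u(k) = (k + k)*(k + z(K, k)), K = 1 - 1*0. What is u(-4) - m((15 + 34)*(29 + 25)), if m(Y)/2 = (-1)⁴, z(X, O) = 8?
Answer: -34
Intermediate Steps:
K = 1 (K = 1 + 0 = 1)
u(k) = 2*k*(8 + k) (u(k) = (k + k)*(k + 8) = (2*k)*(8 + k) = 2*k*(8 + k))
m(Y) = 2 (m(Y) = 2*(-1)⁴ = 2*1 = 2)
u(-4) - m((15 + 34)*(29 + 25)) = 2*(-4)*(8 - 4) - 1*2 = 2*(-4)*4 - 2 = -32 - 2 = -34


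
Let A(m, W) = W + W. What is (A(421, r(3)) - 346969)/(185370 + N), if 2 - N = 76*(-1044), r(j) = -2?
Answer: -346973/264716 ≈ -1.3107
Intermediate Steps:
N = 79346 (N = 2 - 76*(-1044) = 2 - 1*(-79344) = 2 + 79344 = 79346)
A(m, W) = 2*W
(A(421, r(3)) - 346969)/(185370 + N) = (2*(-2) - 346969)/(185370 + 79346) = (-4 - 346969)/264716 = -346973*1/264716 = -346973/264716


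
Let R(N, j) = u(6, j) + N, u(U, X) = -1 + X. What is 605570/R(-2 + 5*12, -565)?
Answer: -302785/254 ≈ -1192.1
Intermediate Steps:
R(N, j) = -1 + N + j (R(N, j) = (-1 + j) + N = -1 + N + j)
605570/R(-2 + 5*12, -565) = 605570/(-1 + (-2 + 5*12) - 565) = 605570/(-1 + (-2 + 60) - 565) = 605570/(-1 + 58 - 565) = 605570/(-508) = 605570*(-1/508) = -302785/254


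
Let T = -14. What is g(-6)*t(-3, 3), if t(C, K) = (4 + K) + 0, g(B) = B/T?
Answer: 3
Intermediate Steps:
g(B) = -B/14 (g(B) = B/(-14) = B*(-1/14) = -B/14)
t(C, K) = 4 + K
g(-6)*t(-3, 3) = (-1/14*(-6))*(4 + 3) = (3/7)*7 = 3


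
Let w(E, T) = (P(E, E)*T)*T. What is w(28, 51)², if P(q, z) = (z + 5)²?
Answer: 8022993935121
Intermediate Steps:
P(q, z) = (5 + z)²
w(E, T) = T²*(5 + E)² (w(E, T) = ((5 + E)²*T)*T = (T*(5 + E)²)*T = T²*(5 + E)²)
w(28, 51)² = (51²*(5 + 28)²)² = (2601*33²)² = (2601*1089)² = 2832489² = 8022993935121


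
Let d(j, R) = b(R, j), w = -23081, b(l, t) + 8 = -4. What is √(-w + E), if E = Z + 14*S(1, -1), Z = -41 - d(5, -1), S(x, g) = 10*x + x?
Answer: √23206 ≈ 152.34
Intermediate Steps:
b(l, t) = -12 (b(l, t) = -8 - 4 = -12)
d(j, R) = -12
S(x, g) = 11*x
Z = -29 (Z = -41 - 1*(-12) = -41 + 12 = -29)
E = 125 (E = -29 + 14*(11*1) = -29 + 14*11 = -29 + 154 = 125)
√(-w + E) = √(-1*(-23081) + 125) = √(23081 + 125) = √23206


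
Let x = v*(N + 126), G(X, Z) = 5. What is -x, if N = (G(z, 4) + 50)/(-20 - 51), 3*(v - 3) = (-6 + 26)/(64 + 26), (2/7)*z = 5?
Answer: -737953/1917 ≈ -384.95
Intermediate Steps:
z = 35/2 (z = (7/2)*5 = 35/2 ≈ 17.500)
v = 83/27 (v = 3 + ((-6 + 26)/(64 + 26))/3 = 3 + (20/90)/3 = 3 + (20*(1/90))/3 = 3 + (1/3)*(2/9) = 3 + 2/27 = 83/27 ≈ 3.0741)
N = -55/71 (N = (5 + 50)/(-20 - 51) = 55/(-71) = 55*(-1/71) = -55/71 ≈ -0.77465)
x = 737953/1917 (x = 83*(-55/71 + 126)/27 = (83/27)*(8891/71) = 737953/1917 ≈ 384.95)
-x = -1*737953/1917 = -737953/1917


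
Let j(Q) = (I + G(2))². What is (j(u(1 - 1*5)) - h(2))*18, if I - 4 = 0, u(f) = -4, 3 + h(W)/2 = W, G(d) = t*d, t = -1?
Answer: 108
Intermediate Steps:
G(d) = -d
h(W) = -6 + 2*W
I = 4 (I = 4 + 0 = 4)
j(Q) = 4 (j(Q) = (4 - 1*2)² = (4 - 2)² = 2² = 4)
(j(u(1 - 1*5)) - h(2))*18 = (4 - (-6 + 2*2))*18 = (4 - (-6 + 4))*18 = (4 - 1*(-2))*18 = (4 + 2)*18 = 6*18 = 108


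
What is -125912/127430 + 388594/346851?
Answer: 2922915154/22099611465 ≈ 0.13226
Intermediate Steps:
-125912/127430 + 388594/346851 = -125912*1/127430 + 388594*(1/346851) = -62956/63715 + 388594/346851 = 2922915154/22099611465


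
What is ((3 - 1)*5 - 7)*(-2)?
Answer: -6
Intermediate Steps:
((3 - 1)*5 - 7)*(-2) = (2*5 - 7)*(-2) = (10 - 7)*(-2) = 3*(-2) = -6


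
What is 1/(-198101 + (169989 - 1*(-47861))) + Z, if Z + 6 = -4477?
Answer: -88534766/19749 ≈ -4483.0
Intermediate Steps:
Z = -4483 (Z = -6 - 4477 = -4483)
1/(-198101 + (169989 - 1*(-47861))) + Z = 1/(-198101 + (169989 - 1*(-47861))) - 4483 = 1/(-198101 + (169989 + 47861)) - 4483 = 1/(-198101 + 217850) - 4483 = 1/19749 - 4483 = -88534766/19749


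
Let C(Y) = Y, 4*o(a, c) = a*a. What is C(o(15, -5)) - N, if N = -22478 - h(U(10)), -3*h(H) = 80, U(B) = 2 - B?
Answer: 270091/12 ≈ 22508.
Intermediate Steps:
o(a, c) = a**2/4 (o(a, c) = (a*a)/4 = a**2/4)
h(H) = -80/3 (h(H) = -1/3*80 = -80/3)
N = -67354/3 (N = -22478 - 1*(-80/3) = -22478 + 80/3 = -67354/3 ≈ -22451.)
C(o(15, -5)) - N = (1/4)*15**2 - 1*(-67354/3) = (1/4)*225 + 67354/3 = 225/4 + 67354/3 = 270091/12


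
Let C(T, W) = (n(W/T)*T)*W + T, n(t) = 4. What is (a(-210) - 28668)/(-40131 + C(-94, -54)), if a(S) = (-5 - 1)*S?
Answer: 27408/19921 ≈ 1.3758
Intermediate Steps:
a(S) = -6*S
C(T, W) = T + 4*T*W (C(T, W) = (4*T)*W + T = 4*T*W + T = T + 4*T*W)
(a(-210) - 28668)/(-40131 + C(-94, -54)) = (-6*(-210) - 28668)/(-40131 - 94*(1 + 4*(-54))) = (1260 - 28668)/(-40131 - 94*(1 - 216)) = -27408/(-40131 - 94*(-215)) = -27408/(-40131 + 20210) = -27408/(-19921) = -27408*(-1/19921) = 27408/19921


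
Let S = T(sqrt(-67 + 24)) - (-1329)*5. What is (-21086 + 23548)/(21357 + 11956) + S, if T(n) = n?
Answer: 221367347/33313 + I*sqrt(43) ≈ 6645.1 + 6.5574*I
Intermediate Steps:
S = 6645 + I*sqrt(43) (S = sqrt(-67 + 24) - (-1329)*5 = sqrt(-43) - 1*(-6645) = I*sqrt(43) + 6645 = 6645 + I*sqrt(43) ≈ 6645.0 + 6.5574*I)
(-21086 + 23548)/(21357 + 11956) + S = (-21086 + 23548)/(21357 + 11956) + (6645 + I*sqrt(43)) = 2462/33313 + (6645 + I*sqrt(43)) = 221367347/33313 + I*sqrt(43)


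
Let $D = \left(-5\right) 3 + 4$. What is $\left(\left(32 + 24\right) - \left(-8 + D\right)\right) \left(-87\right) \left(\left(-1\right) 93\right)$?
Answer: $606825$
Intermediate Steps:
$D = -11$ ($D = -15 + 4 = -11$)
$\left(\left(32 + 24\right) - \left(-8 + D\right)\right) \left(-87\right) \left(\left(-1\right) 93\right) = \left(\left(32 + 24\right) + \left(8 - -11\right)\right) \left(-87\right) \left(\left(-1\right) 93\right) = \left(56 + \left(8 + 11\right)\right) \left(-87\right) \left(-93\right) = \left(56 + 19\right) \left(-87\right) \left(-93\right) = 75 \left(-87\right) \left(-93\right) = \left(-6525\right) \left(-93\right) = 606825$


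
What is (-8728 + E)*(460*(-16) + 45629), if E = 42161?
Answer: 1279447477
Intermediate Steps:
(-8728 + E)*(460*(-16) + 45629) = (-8728 + 42161)*(460*(-16) + 45629) = 33433*(-7360 + 45629) = 33433*38269 = 1279447477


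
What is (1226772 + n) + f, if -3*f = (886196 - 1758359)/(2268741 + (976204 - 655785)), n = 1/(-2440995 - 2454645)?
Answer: 194375834681346751/158444940780 ≈ 1.2268e+6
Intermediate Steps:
n = -1/4895640 (n = 1/(-4895640) = -1/4895640 ≈ -2.0426e-7)
f = 290721/2589160 (f = -(886196 - 1758359)/(3*(2268741 + (976204 - 655785))) = -(-290721)/(2268741 + 320419) = -(-290721)/2589160 = -⅓*(-872163/2589160) = 290721/2589160 ≈ 0.11228)
(1226772 + n) + f = (1226772 - 1/4895640) + 290721/2589160 = 6005834074079/4895640 + 290721/2589160 = 194375834681346751/158444940780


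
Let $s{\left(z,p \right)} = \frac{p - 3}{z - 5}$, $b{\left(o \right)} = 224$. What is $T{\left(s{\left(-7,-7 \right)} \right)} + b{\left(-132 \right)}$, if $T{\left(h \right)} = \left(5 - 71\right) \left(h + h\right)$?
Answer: $114$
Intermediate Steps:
$s{\left(z,p \right)} = \frac{-3 + p}{-5 + z}$
$T{\left(h \right)} = - 132 h$ ($T{\left(h \right)} = - 66 \cdot 2 h = - 132 h$)
$T{\left(s{\left(-7,-7 \right)} \right)} + b{\left(-132 \right)} = - 132 \frac{-3 - 7}{-5 - 7} + 224 = - 132 \frac{1}{-12} \left(-10\right) + 224 = - 132 \left(\left(- \frac{1}{12}\right) \left(-10\right)\right) + 224 = \left(-132\right) \frac{5}{6} + 224 = -110 + 224 = 114$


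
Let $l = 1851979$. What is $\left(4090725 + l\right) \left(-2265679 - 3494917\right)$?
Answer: $-34233516891584$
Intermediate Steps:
$\left(4090725 + l\right) \left(-2265679 - 3494917\right) = \left(4090725 + 1851979\right) \left(-2265679 - 3494917\right) = 5942704 \left(-5760596\right) = -34233516891584$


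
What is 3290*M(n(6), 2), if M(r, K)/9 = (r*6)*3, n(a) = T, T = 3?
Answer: 1598940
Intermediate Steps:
n(a) = 3
M(r, K) = 162*r (M(r, K) = 9*((r*6)*3) = 9*((6*r)*3) = 9*(18*r) = 162*r)
3290*M(n(6), 2) = 3290*(162*3) = 3290*486 = 1598940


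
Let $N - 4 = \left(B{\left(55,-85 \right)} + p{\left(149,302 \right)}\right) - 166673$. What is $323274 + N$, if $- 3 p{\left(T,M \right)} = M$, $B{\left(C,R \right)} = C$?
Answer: $\frac{469678}{3} \approx 1.5656 \cdot 10^{5}$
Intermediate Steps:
$p{\left(T,M \right)} = - \frac{M}{3}$
$N = - \frac{500144}{3}$ ($N = 4 + \left(\left(55 - \frac{302}{3}\right) - 166673\right) = 4 - \frac{500156}{3} = - \frac{500144}{3} \approx -1.6671 \cdot 10^{5}$)
$323274 + N = 323274 - \frac{500144}{3} = \frac{469678}{3}$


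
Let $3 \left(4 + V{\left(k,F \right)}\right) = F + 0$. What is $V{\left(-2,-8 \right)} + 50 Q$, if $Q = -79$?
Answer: $- \frac{11870}{3} \approx -3956.7$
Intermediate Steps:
$V{\left(k,F \right)} = -4 + \frac{F}{3}$ ($V{\left(k,F \right)} = -4 + \frac{F + 0}{3} = -4 + \frac{F}{3}$)
$V{\left(-2,-8 \right)} + 50 Q = \left(-4 + \frac{1}{3} \left(-8\right)\right) + 50 \left(-79\right) = \left(-4 - \frac{8}{3}\right) - 3950 = - \frac{20}{3} - 3950 = - \frac{11870}{3}$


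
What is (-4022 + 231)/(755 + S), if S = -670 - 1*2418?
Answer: 3791/2333 ≈ 1.6249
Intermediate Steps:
S = -3088 (S = -670 - 2418 = -3088)
(-4022 + 231)/(755 + S) = (-4022 + 231)/(755 - 3088) = -3791/(-2333) = -3791*(-1/2333) = 3791/2333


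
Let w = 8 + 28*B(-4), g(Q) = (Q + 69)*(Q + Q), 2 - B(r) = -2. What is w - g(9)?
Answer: -1284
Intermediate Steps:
B(r) = 4 (B(r) = 2 - 1*(-2) = 2 + 2 = 4)
g(Q) = 2*Q*(69 + Q) (g(Q) = (69 + Q)*(2*Q) = 2*Q*(69 + Q))
w = 120 (w = 8 + 28*4 = 8 + 112 = 120)
w - g(9) = 120 - 2*9*(69 + 9) = 120 - 2*9*78 = 120 - 1*1404 = 120 - 1404 = -1284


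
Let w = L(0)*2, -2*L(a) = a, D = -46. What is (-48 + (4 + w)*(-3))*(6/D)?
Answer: 180/23 ≈ 7.8261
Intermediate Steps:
L(a) = -a/2
w = 0 (w = -½*0*2 = 0*2 = 0)
(-48 + (4 + w)*(-3))*(6/D) = (-48 + (4 + 0)*(-3))*(6/(-46)) = (-48 + 4*(-3))*(6*(-1/46)) = (-48 - 12)*(-3/23) = -60*(-3/23) = 180/23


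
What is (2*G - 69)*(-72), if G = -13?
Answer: 6840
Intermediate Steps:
(2*G - 69)*(-72) = (2*(-13) - 69)*(-72) = (-26 - 69)*(-72) = -95*(-72) = 6840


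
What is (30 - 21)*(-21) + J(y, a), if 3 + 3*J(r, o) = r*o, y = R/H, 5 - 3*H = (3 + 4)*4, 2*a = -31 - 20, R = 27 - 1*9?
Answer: -3911/23 ≈ -170.04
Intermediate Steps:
R = 18 (R = 27 - 9 = 18)
a = -51/2 (a = (-31 - 20)/2 = (½)*(-51) = -51/2 ≈ -25.500)
H = -23/3 (H = 5/3 - (3 + 4)*4/3 = 5/3 - 7*4/3 = 5/3 - ⅓*28 = 5/3 - 28/3 = -23/3 ≈ -7.6667)
y = -54/23 (y = 18/(-23/3) = 18*(-3/23) = -54/23 ≈ -2.3478)
J(r, o) = -1 + o*r/3 (J(r, o) = -1 + (r*o)/3 = -1 + (o*r)/3 = -1 + o*r/3)
(30 - 21)*(-21) + J(y, a) = (30 - 21)*(-21) + (-1 + (⅓)*(-51/2)*(-54/23)) = 9*(-21) + (-1 + 459/23) = -189 + 436/23 = -3911/23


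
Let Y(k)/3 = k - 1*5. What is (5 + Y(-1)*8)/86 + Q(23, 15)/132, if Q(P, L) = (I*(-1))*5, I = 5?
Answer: -10249/5676 ≈ -1.8057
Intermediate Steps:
Y(k) = -15 + 3*k (Y(k) = 3*(k - 1*5) = 3*(k - 5) = 3*(-5 + k) = -15 + 3*k)
Q(P, L) = -25 (Q(P, L) = (5*(-1))*5 = -5*5 = -25)
(5 + Y(-1)*8)/86 + Q(23, 15)/132 = (5 + (-15 + 3*(-1))*8)/86 - 25/132 = (5 + (-15 - 3)*8)*(1/86) - 25*1/132 = (5 - 18*8)*(1/86) - 25/132 = (5 - 144)*(1/86) - 25/132 = -139*1/86 - 25/132 = -139/86 - 25/132 = -10249/5676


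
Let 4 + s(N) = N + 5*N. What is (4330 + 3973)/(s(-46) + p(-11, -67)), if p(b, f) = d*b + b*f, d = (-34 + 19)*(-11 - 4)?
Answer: -8303/2018 ≈ -4.1145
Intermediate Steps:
s(N) = -4 + 6*N (s(N) = -4 + (N + 5*N) = -4 + 6*N)
d = 225 (d = -15*(-15) = 225)
p(b, f) = 225*b + b*f
(4330 + 3973)/(s(-46) + p(-11, -67)) = (4330 + 3973)/((-4 + 6*(-46)) - 11*(225 - 67)) = 8303/((-4 - 276) - 11*158) = 8303/(-280 - 1738) = 8303/(-2018) = 8303*(-1/2018) = -8303/2018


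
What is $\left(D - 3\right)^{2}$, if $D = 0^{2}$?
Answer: $9$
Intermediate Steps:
$D = 0$
$\left(D - 3\right)^{2} = \left(0 - 3\right)^{2} = \left(-3\right)^{2} = 9$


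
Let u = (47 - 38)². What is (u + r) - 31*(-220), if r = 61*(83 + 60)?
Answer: 15624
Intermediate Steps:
u = 81 (u = 9² = 81)
r = 8723 (r = 61*143 = 8723)
(u + r) - 31*(-220) = (81 + 8723) - 31*(-220) = 8804 + 6820 = 15624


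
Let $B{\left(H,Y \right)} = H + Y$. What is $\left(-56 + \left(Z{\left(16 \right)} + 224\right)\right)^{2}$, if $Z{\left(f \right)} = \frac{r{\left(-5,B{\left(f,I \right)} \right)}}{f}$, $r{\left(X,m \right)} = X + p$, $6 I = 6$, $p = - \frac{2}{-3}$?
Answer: $\frac{64818601}{2304} \approx 28133.0$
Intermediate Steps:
$p = \frac{2}{3}$ ($p = \left(-2\right) \left(- \frac{1}{3}\right) = \frac{2}{3} \approx 0.66667$)
$I = 1$ ($I = \frac{1}{6} \cdot 6 = 1$)
$r{\left(X,m \right)} = \frac{2}{3} + X$ ($r{\left(X,m \right)} = X + \frac{2}{3} = \frac{2}{3} + X$)
$Z{\left(f \right)} = - \frac{13}{3 f}$ ($Z{\left(f \right)} = \frac{\frac{2}{3} - 5}{f} = - \frac{13}{3 f}$)
$\left(-56 + \left(Z{\left(16 \right)} + 224\right)\right)^{2} = \left(-56 + \left(- \frac{13}{3 \cdot 16} + 224\right)\right)^{2} = \left(-56 + \left(\left(- \frac{13}{3}\right) \frac{1}{16} + 224\right)\right)^{2} = \left(-56 + \left(- \frac{13}{48} + 224\right)\right)^{2} = \left(-56 + \frac{10739}{48}\right)^{2} = \left(\frac{8051}{48}\right)^{2} = \frac{64818601}{2304}$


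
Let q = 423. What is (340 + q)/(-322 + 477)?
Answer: 763/155 ≈ 4.9226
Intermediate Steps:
(340 + q)/(-322 + 477) = (340 + 423)/(-322 + 477) = 763/155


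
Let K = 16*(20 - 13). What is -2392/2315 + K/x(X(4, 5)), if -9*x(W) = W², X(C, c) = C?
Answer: -148237/2315 ≈ -64.033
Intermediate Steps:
x(W) = -W²/9
K = 112 (K = 16*7 = 112)
-2392/2315 + K/x(X(4, 5)) = -2392/2315 + 112/((-⅑*4²)) = -2392*1/2315 + 112/((-⅑*16)) = -2392/2315 + 112/(-16/9) = -2392/2315 + 112*(-9/16) = -2392/2315 - 63 = -148237/2315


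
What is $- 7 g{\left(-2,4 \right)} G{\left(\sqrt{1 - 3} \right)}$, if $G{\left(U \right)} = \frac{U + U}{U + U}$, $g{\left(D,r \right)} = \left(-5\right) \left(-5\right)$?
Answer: $-175$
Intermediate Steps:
$g{\left(D,r \right)} = 25$
$G{\left(U \right)} = 1$ ($G{\left(U \right)} = \frac{2 U}{2 U} = 2 U \frac{1}{2 U} = 1$)
$- 7 g{\left(-2,4 \right)} G{\left(\sqrt{1 - 3} \right)} = \left(-7\right) 25 \cdot 1 = \left(-175\right) 1 = -175$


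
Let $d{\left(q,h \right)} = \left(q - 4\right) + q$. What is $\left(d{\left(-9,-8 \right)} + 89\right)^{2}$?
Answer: $4489$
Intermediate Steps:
$d{\left(q,h \right)} = -4 + 2 q$ ($d{\left(q,h \right)} = \left(-4 + q\right) + q = -4 + 2 q$)
$\left(d{\left(-9,-8 \right)} + 89\right)^{2} = \left(\left(-4 + 2 \left(-9\right)\right) + 89\right)^{2} = \left(\left(-4 - 18\right) + 89\right)^{2} = \left(-22 + 89\right)^{2} = 67^{2} = 4489$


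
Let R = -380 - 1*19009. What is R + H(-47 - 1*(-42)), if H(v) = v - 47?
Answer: -19441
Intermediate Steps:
H(v) = -47 + v
R = -19389 (R = -380 - 19009 = -19389)
R + H(-47 - 1*(-42)) = -19389 + (-47 + (-47 - 1*(-42))) = -19389 + (-47 + (-47 + 42)) = -19389 + (-47 - 5) = -19389 - 52 = -19441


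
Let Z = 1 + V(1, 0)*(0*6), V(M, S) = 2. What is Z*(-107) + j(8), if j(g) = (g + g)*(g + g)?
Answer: 149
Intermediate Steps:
j(g) = 4*g² (j(g) = (2*g)*(2*g) = 4*g²)
Z = 1 (Z = 1 + 2*(0*6) = 1 + 2*0 = 1 + 0 = 1)
Z*(-107) + j(8) = 1*(-107) + 4*8² = -107 + 4*64 = -107 + 256 = 149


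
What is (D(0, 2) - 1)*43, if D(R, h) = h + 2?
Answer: 129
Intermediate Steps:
D(R, h) = 2 + h
(D(0, 2) - 1)*43 = ((2 + 2) - 1)*43 = (4 - 1)*43 = 3*43 = 129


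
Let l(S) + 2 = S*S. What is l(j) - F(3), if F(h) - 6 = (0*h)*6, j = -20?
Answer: 392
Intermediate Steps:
l(S) = -2 + S² (l(S) = -2 + S*S = -2 + S²)
F(h) = 6 (F(h) = 6 + (0*h)*6 = 6 + 0*6 = 6 + 0 = 6)
l(j) - F(3) = (-2 + (-20)²) - 1*6 = (-2 + 400) - 6 = 398 - 6 = 392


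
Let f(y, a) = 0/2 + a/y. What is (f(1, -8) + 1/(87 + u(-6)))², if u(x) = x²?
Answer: 966289/15129 ≈ 63.870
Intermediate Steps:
f(y, a) = a/y (f(y, a) = 0*(½) + a/y = 0 + a/y = a/y)
(f(1, -8) + 1/(87 + u(-6)))² = (-8/1 + 1/(87 + (-6)²))² = (-8*1 + 1/(87 + 36))² = (-8 + 1/123)² = (-983/123)² = 966289/15129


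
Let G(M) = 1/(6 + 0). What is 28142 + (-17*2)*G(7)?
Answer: 84409/3 ≈ 28136.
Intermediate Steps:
G(M) = ⅙ (G(M) = 1/6 = ⅙)
28142 + (-17*2)*G(7) = 28142 - 17*2*(⅙) = 28142 - 34*⅙ = 28142 - 17/3 = 84409/3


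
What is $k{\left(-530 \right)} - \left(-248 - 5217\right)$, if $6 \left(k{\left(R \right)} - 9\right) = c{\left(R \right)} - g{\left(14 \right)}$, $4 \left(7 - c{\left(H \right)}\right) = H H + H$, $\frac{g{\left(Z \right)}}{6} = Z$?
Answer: $- \frac{74651}{12} \approx -6220.9$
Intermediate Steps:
$g{\left(Z \right)} = 6 Z$
$c{\left(H \right)} = 7 - \frac{H}{4} - \frac{H^{2}}{4}$ ($c{\left(H \right)} = 7 - \frac{H H + H}{4} = 7 - \frac{H^{2} + H}{4} = 7 - \frac{H + H^{2}}{4} = 7 - \left(\frac{H}{4} + \frac{H^{2}}{4}\right) = 7 - \frac{H}{4} - \frac{H^{2}}{4}$)
$k{\left(R \right)} = - \frac{23}{6} - \frac{R}{24} - \frac{R^{2}}{24}$ ($k{\left(R \right)} = 9 + \frac{\left(7 - \frac{R}{4} - \frac{R^{2}}{4}\right) - 6 \cdot 14}{6} = 9 + \frac{\left(7 - \frac{R}{4} - \frac{R^{2}}{4}\right) - 84}{6} = 9 + \frac{-77 - \frac{R}{4} - \frac{R^{2}}{4}}{6} = 9 - \left(\frac{77}{6} + \frac{R}{24} + \frac{R^{2}}{24}\right) = - \frac{23}{6} - \frac{R}{24} - \frac{R^{2}}{24}$)
$k{\left(-530 \right)} - \left(-248 - 5217\right) = \left(- \frac{23}{6} - - \frac{265}{12} - \frac{\left(-530\right)^{2}}{24}\right) - \left(-248 - 5217\right) = \left(- \frac{23}{6} + \frac{265}{12} - \frac{70225}{6}\right) - \left(-248 - 5217\right) = \left(- \frac{23}{6} + \frac{265}{12} - \frac{70225}{6}\right) - -5465 = - \frac{140231}{12} + 5465 = - \frac{74651}{12}$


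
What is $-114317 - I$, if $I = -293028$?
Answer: $178711$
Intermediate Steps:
$-114317 - I = -114317 - -293028 = -114317 + 293028 = 178711$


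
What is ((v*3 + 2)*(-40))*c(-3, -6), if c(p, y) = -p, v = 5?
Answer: -2040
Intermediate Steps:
((v*3 + 2)*(-40))*c(-3, -6) = ((5*3 + 2)*(-40))*(-1*(-3)) = ((15 + 2)*(-40))*3 = (17*(-40))*3 = -680*3 = -2040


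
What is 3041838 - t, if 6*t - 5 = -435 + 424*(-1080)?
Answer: 9354689/3 ≈ 3.1182e+6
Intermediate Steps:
t = -229175/3 (t = ⅚ + (-435 + 424*(-1080))/6 = ⅚ + (-435 - 457920)/6 = ⅚ + (⅙)*(-458355) = ⅚ - 152785/2 = -229175/3 ≈ -76392.)
3041838 - t = 3041838 - 1*(-229175/3) = 3041838 + 229175/3 = 9354689/3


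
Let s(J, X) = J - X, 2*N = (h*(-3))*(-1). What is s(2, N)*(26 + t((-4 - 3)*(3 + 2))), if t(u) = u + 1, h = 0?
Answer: -16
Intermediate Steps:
t(u) = 1 + u
N = 0 (N = ((0*(-3))*(-1))/2 = (0*(-1))/2 = (½)*0 = 0)
s(2, N)*(26 + t((-4 - 3)*(3 + 2))) = (2 - 1*0)*(26 + (1 + (-4 - 3)*(3 + 2))) = (2 + 0)*(26 + (1 - 7*5)) = 2*(26 + (1 - 35)) = 2*(26 - 34) = 2*(-8) = -16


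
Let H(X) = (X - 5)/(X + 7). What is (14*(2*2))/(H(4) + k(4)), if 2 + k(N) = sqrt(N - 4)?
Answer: -616/23 ≈ -26.783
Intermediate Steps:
k(N) = -2 + sqrt(-4 + N) (k(N) = -2 + sqrt(N - 4) = -2 + sqrt(-4 + N))
H(X) = (-5 + X)/(7 + X)
(14*(2*2))/(H(4) + k(4)) = (14*(2*2))/((-5 + 4)/(7 + 4) + (-2 + sqrt(-4 + 4))) = (14*4)/(-1/11 + (-2 + sqrt(0))) = 56/((1/11)*(-1) + (-2 + 0)) = 56/(-1/11 - 2) = 56/(-23/11) = 56*(-11/23) = -616/23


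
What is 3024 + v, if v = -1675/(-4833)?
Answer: 14616667/4833 ≈ 3024.3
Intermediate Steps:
v = 1675/4833 (v = -1675*(-1/4833) = 1675/4833 ≈ 0.34658)
3024 + v = 3024 + 1675/4833 = 14616667/4833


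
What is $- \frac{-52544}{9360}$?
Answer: $\frac{3284}{585} \approx 5.6137$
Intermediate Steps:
$- \frac{-52544}{9360} = \left(-1\right) \left(- \frac{3284}{585}\right) = \frac{3284}{585}$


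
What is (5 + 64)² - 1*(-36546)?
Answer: 41307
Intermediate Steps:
(5 + 64)² - 1*(-36546) = 69² + 36546 = 4761 + 36546 = 41307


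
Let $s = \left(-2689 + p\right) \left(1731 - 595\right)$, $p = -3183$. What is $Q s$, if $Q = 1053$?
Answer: $-7024133376$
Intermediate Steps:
$s = -6670592$ ($s = \left(-2689 - 3183\right) \left(1731 - 595\right) = \left(-5872\right) 1136 = -6670592$)
$Q s = 1053 \left(-6670592\right) = -7024133376$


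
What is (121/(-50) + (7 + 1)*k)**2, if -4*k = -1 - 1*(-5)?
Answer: 271441/2500 ≈ 108.58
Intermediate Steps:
k = -1 (k = -(-1 - 1*(-5))/4 = -(-1 + 5)/4 = -1/4*4 = -1)
(121/(-50) + (7 + 1)*k)**2 = (121/(-50) + (7 + 1)*(-1))**2 = (121*(-1/50) + 8*(-1))**2 = (-121/50 - 8)**2 = (-521/50)**2 = 271441/2500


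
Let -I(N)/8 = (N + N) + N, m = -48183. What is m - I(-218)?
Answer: -53415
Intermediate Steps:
I(N) = -24*N (I(N) = -8*((N + N) + N) = -8*(2*N + N) = -24*N)
m - I(-218) = -48183 - (-24)*(-218) = -48183 - 1*5232 = -48183 - 5232 = -53415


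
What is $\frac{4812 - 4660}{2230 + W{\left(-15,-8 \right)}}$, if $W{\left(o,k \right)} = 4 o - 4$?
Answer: $\frac{4}{57} \approx 0.070175$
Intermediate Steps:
$W{\left(o,k \right)} = -4 + 4 o$
$\frac{4812 - 4660}{2230 + W{\left(-15,-8 \right)}} = \frac{4812 - 4660}{2230 + \left(-4 + 4 \left(-15\right)\right)} = \frac{152}{2230 - 64} = \frac{152}{2166} = 152 \cdot \frac{1}{2166} = \frac{4}{57}$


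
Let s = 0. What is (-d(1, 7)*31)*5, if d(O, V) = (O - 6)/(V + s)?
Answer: 775/7 ≈ 110.71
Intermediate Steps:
d(O, V) = (-6 + O)/V (d(O, V) = (O - 6)/(V + 0) = (-6 + O)/V)
(-d(1, 7)*31)*5 = (-(-6 + 1)/7*31)*5 = (-(-5)/7*31)*5 = (-1*(-5/7)*31)*5 = ((5/7)*31)*5 = (155/7)*5 = 775/7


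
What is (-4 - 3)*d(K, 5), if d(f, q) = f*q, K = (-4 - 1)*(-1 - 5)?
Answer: -1050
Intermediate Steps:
K = 30 (K = -5*(-6) = 30)
(-4 - 3)*d(K, 5) = (-4 - 3)*(30*5) = -7*150 = -1050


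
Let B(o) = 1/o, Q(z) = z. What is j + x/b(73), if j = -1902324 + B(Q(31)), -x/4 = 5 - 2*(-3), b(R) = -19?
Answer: -1120467453/589 ≈ -1.9023e+6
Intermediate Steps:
x = -44 (x = -4*(5 - 2*(-3)) = -4*(5 + 6) = -4*11 = -44)
j = -58972043/31 (j = -1902324 + 1/31 = -58972043/31 ≈ -1.9023e+6)
j + x/b(73) = -58972043/31 - 44/(-19) = -58972043/31 - 44*(-1/19) = -58972043/31 + 44/19 = -1120467453/589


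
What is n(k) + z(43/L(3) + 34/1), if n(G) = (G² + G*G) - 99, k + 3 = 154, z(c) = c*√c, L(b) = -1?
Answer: 45503 - 27*I ≈ 45503.0 - 27.0*I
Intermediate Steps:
z(c) = c^(3/2)
k = 151 (k = -3 + 154 = 151)
n(G) = -99 + 2*G² (n(G) = (G² + G²) - 99 = 2*G² - 99 = -99 + 2*G²)
n(k) + z(43/L(3) + 34/1) = (-99 + 2*151²) + (43/(-1) + 34/1)^(3/2) = (-99 + 2*22801) + (43*(-1) + 34*1)^(3/2) = (-99 + 45602) + (-43 + 34)^(3/2) = 45503 + (-9)^(3/2) = 45503 - 27*I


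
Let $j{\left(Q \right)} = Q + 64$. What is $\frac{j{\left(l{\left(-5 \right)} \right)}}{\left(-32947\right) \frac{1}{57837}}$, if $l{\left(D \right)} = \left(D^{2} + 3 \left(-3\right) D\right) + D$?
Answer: $- \frac{7460973}{32947} \approx -226.45$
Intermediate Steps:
$l{\left(D \right)} = D^{2} - 8 D$ ($l{\left(D \right)} = \left(D^{2} - 9 D\right) + D = D^{2} - 8 D$)
$j{\left(Q \right)} = 64 + Q$
$\frac{j{\left(l{\left(-5 \right)} \right)}}{\left(-32947\right) \frac{1}{57837}} = \frac{64 - 5 \left(-8 - 5\right)}{\left(-32947\right) \frac{1}{57837}} = \frac{64 - -65}{\left(-32947\right) \frac{1}{57837}} = \frac{64 + 65}{- \frac{32947}{57837}} = 129 \left(- \frac{57837}{32947}\right) = - \frac{7460973}{32947}$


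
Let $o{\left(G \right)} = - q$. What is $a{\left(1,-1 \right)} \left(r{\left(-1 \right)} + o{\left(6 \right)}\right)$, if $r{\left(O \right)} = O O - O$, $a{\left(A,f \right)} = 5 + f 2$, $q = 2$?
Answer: $0$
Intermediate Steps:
$o{\left(G \right)} = -2$ ($o{\left(G \right)} = \left(-1\right) 2 = -2$)
$a{\left(A,f \right)} = 5 + 2 f$
$r{\left(O \right)} = O^{2} - O$
$a{\left(1,-1 \right)} \left(r{\left(-1 \right)} + o{\left(6 \right)}\right) = \left(5 + 2 \left(-1\right)\right) \left(- (-1 - 1) - 2\right) = \left(5 - 2\right) \left(\left(-1\right) \left(-2\right) - 2\right) = 3 \left(2 - 2\right) = 3 \cdot 0 = 0$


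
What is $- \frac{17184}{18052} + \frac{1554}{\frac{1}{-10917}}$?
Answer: $- \frac{76563130530}{4513} \approx -1.6965 \cdot 10^{7}$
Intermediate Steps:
$- \frac{17184}{18052} + \frac{1554}{\frac{1}{-10917}} = \left(-17184\right) \frac{1}{18052} + \frac{1554}{- \frac{1}{10917}} = - \frac{4296}{4513} + 1554 \left(-10917\right) = - \frac{4296}{4513} - 16965018 = - \frac{76563130530}{4513}$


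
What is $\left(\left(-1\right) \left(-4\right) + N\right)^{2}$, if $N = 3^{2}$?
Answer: $169$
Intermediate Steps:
$N = 9$
$\left(\left(-1\right) \left(-4\right) + N\right)^{2} = \left(\left(-1\right) \left(-4\right) + 9\right)^{2} = \left(4 + 9\right)^{2} = 13^{2} = 169$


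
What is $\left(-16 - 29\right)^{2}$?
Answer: $2025$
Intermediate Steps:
$\left(-16 - 29\right)^{2} = \left(-45\right)^{2} = 2025$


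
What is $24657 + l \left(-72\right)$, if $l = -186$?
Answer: $38049$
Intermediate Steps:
$24657 + l \left(-72\right) = 24657 - -13392 = 24657 + 13392 = 38049$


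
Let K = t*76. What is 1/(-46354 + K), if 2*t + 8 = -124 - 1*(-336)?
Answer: -1/38602 ≈ -2.5905e-5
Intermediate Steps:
t = 102 (t = -4 + (-124 - 1*(-336))/2 = -4 + (-124 + 336)/2 = -4 + (1/2)*212 = -4 + 106 = 102)
K = 7752 (K = 102*76 = 7752)
1/(-46354 + K) = 1/(-46354 + 7752) = 1/(-38602) = -1/38602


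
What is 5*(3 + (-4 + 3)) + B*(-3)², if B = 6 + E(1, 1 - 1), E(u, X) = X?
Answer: 64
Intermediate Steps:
B = 6 (B = 6 + (1 - 1) = 6 + 0 = 6)
5*(3 + (-4 + 3)) + B*(-3)² = 5*(3 + (-4 + 3)) + 6*(-3)² = 5*(3 - 1) + 6*9 = 5*2 + 54 = 10 + 54 = 64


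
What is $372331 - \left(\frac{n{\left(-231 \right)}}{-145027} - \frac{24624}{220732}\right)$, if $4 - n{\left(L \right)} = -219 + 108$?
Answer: $\frac{2979775178439728}{8003024941} \approx 3.7233 \cdot 10^{5}$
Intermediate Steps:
$n{\left(L \right)} = 115$ ($n{\left(L \right)} = 4 - \left(-219 + 108\right) = 4 - -111 = 4 + 111 = 115$)
$372331 - \left(\frac{n{\left(-231 \right)}}{-145027} - \frac{24624}{220732}\right) = 372331 - \left(\frac{115}{-145027} - \frac{24624}{220732}\right) = 372331 - \left(115 \left(- \frac{1}{145027}\right) - \frac{6156}{55183}\right) = 372331 - \left(- \frac{115}{145027} - \frac{6156}{55183}\right) = 372331 - - \frac{899132257}{8003024941} = 372331 + \frac{899132257}{8003024941} = \frac{2979775178439728}{8003024941}$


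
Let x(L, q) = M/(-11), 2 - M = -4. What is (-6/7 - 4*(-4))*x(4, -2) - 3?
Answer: -867/77 ≈ -11.260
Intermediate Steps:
M = 6 (M = 2 - 1*(-4) = 2 + 4 = 6)
x(L, q) = -6/11 (x(L, q) = 6/(-11) = 6*(-1/11) = -6/11)
(-6/7 - 4*(-4))*x(4, -2) - 3 = (-6/7 - 4*(-4))*(-6/11) - 3 = (-6*1/7 + 16)*(-6/11) - 3 = (-6/7 + 16)*(-6/11) - 3 = (106/7)*(-6/11) - 3 = -636/77 - 3 = -867/77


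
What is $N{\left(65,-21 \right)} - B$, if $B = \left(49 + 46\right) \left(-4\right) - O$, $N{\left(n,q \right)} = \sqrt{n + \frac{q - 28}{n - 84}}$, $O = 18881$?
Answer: $19261 + \frac{2 \sqrt{6099}}{19} \approx 19269.0$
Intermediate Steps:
$N{\left(n,q \right)} = \sqrt{n + \frac{-28 + q}{-84 + n}}$
$B = -19261$ ($B = \left(49 + 46\right) \left(-4\right) - 18881 = 95 \left(-4\right) - 18881 = -380 - 18881 = -19261$)
$N{\left(65,-21 \right)} - B = \sqrt{\frac{-28 - 21 + 65 \left(-84 + 65\right)}{-84 + 65}} - -19261 = \sqrt{\frac{-28 - 21 + 65 \left(-19\right)}{-19}} + 19261 = \sqrt{- \frac{-28 - 21 - 1235}{19}} + 19261 = \sqrt{\left(- \frac{1}{19}\right) \left(-1284\right)} + 19261 = \sqrt{\frac{1284}{19}} + 19261 = \frac{2 \sqrt{6099}}{19} + 19261 = 19261 + \frac{2 \sqrt{6099}}{19}$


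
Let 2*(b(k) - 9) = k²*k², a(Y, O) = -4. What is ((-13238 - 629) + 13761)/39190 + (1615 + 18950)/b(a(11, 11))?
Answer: 402963914/2684515 ≈ 150.11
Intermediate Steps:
b(k) = 9 + k⁴/2 (b(k) = 9 + (k²*k²)/2 = 9 + k⁴/2)
((-13238 - 629) + 13761)/39190 + (1615 + 18950)/b(a(11, 11)) = ((-13238 - 629) + 13761)/39190 + (1615 + 18950)/(9 + (½)*(-4)⁴) = (-13867 + 13761)*(1/39190) + 20565/(9 + (½)*256) = -106*1/39190 + 20565/(9 + 128) = -53/19595 + 20565/137 = 402963914/2684515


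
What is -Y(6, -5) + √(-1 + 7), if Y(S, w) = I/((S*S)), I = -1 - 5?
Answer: ⅙ + √6 ≈ 2.6162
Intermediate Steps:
I = -6
Y(S, w) = -6/S²
-Y(6, -5) + √(-1 + 7) = -(-6)/6² + √(-1 + 7) = -(-6)/36 + √6 = -1*(-⅙) + √6 = ⅙ + √6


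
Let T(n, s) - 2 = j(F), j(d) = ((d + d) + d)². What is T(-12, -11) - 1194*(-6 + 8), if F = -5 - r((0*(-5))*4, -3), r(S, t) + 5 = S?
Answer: -2386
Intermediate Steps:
r(S, t) = -5 + S
F = 0 (F = -5 - (-5 + (0*(-5))*4) = -5 - (-5 + 0*4) = -5 - (-5 + 0) = -5 - 1*(-5) = -5 + 5 = 0)
j(d) = 9*d² (j(d) = (2*d + d)² = (3*d)² = 9*d²)
T(n, s) = 2 (T(n, s) = 2 + 9*0² = 2 + 9*0 = 2 + 0 = 2)
T(-12, -11) - 1194*(-6 + 8) = 2 - 1194*(-6 + 8) = 2 - 1194*2 = 2 - 199*12 = 2 - 2388 = -2386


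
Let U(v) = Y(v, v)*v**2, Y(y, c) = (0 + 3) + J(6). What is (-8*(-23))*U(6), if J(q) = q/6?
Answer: 26496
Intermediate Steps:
J(q) = q/6 (J(q) = q*(1/6) = q/6)
Y(y, c) = 4 (Y(y, c) = (0 + 3) + (1/6)*6 = 3 + 1 = 4)
U(v) = 4*v**2
(-8*(-23))*U(6) = (-8*(-23))*(4*6**2) = 184*(4*36) = 184*144 = 26496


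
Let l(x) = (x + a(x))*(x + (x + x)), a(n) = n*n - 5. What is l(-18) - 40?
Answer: -16294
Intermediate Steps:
a(n) = -5 + n² (a(n) = n² - 5 = -5 + n²)
l(x) = 3*x*(-5 + x + x²) (l(x) = (x + (-5 + x²))*(x + (x + x)) = (-5 + x + x²)*(x + 2*x) = (-5 + x + x²)*(3*x) = 3*x*(-5 + x + x²))
l(-18) - 40 = 3*(-18)*(-5 - 18 + (-18)²) - 40 = 3*(-18)*(-5 - 18 + 324) - 40 = 3*(-18)*301 - 40 = -16254 - 40 = -16294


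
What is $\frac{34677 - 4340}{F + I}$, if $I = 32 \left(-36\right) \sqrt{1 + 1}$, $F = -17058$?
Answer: $- \frac{86248091}{48053526} + \frac{970784 \sqrt{2}}{8008921} \approx -1.6234$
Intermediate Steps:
$I = - 1152 \sqrt{2} \approx -1629.2$
$\frac{34677 - 4340}{F + I} = \frac{34677 - 4340}{-17058 - 1152 \sqrt{2}} = \frac{30337}{-17058 - 1152 \sqrt{2}}$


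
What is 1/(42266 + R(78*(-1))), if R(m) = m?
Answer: 1/42188 ≈ 2.3703e-5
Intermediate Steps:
1/(42266 + R(78*(-1))) = 1/(42266 + 78*(-1)) = 1/(42266 - 78) = 1/42188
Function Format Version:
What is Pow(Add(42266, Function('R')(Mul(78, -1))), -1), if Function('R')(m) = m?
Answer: Rational(1, 42188) ≈ 2.3703e-5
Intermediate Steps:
Pow(Add(42266, Function('R')(Mul(78, -1))), -1) = Pow(Add(42266, Mul(78, -1)), -1) = Pow(Add(42266, -78), -1) = Pow(42188, -1) = Rational(1, 42188)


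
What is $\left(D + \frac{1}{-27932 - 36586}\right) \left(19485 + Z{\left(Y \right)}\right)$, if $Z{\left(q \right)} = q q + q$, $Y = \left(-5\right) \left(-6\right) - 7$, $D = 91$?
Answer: $\frac{39213324023}{21506} \approx 1.8234 \cdot 10^{6}$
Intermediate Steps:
$Y = 23$ ($Y = 30 - 7 = 23$)
$Z{\left(q \right)} = q + q^{2}$ ($Z{\left(q \right)} = q^{2} + q = q + q^{2}$)
$\left(D + \frac{1}{-27932 - 36586}\right) \left(19485 + Z{\left(Y \right)}\right) = \left(91 + \frac{1}{-27932 - 36586}\right) \left(19485 + 23 \left(1 + 23\right)\right) = \left(91 + \frac{1}{-64518}\right) \left(19485 + 23 \cdot 24\right) = \left(91 - \frac{1}{64518}\right) \left(19485 + 552\right) = \frac{5871137}{64518} \cdot 20037 = \frac{39213324023}{21506}$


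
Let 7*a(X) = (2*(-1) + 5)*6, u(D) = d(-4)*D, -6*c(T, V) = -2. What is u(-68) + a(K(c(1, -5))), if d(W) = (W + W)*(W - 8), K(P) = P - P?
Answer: -45678/7 ≈ -6525.4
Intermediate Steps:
c(T, V) = 1/3 (c(T, V) = -1/6*(-2) = 1/3)
K(P) = 0
d(W) = 2*W*(-8 + W) (d(W) = (2*W)*(-8 + W) = 2*W*(-8 + W))
u(D) = 96*D (u(D) = (2*(-4)*(-8 - 4))*D = (2*(-4)*(-12))*D = 96*D)
a(X) = 18/7 (a(X) = ((2*(-1) + 5)*6)/7 = ((-2 + 5)*6)/7 = (3*6)/7 = (1/7)*18 = 18/7)
u(-68) + a(K(c(1, -5))) = 96*(-68) + 18/7 = -6528 + 18/7 = -45678/7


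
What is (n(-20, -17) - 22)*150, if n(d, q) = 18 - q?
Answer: 1950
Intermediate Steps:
(n(-20, -17) - 22)*150 = ((18 - 1*(-17)) - 22)*150 = ((18 + 17) - 22)*150 = (35 - 22)*150 = 13*150 = 1950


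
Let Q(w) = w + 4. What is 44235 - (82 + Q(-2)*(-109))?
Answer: 44371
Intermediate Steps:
Q(w) = 4 + w
44235 - (82 + Q(-2)*(-109)) = 44235 - (82 + (4 - 2)*(-109)) = 44235 - (82 + 2*(-109)) = 44235 - (82 - 218) = 44235 - 1*(-136) = 44235 + 136 = 44371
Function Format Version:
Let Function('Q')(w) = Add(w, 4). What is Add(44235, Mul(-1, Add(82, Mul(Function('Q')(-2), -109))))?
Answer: 44371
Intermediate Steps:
Function('Q')(w) = Add(4, w)
Add(44235, Mul(-1, Add(82, Mul(Function('Q')(-2), -109)))) = Add(44235, Mul(-1, Add(82, Mul(Add(4, -2), -109)))) = Add(44235, Mul(-1, Add(82, Mul(2, -109)))) = Add(44235, Mul(-1, Add(82, -218))) = Add(44235, Mul(-1, -136)) = Add(44235, 136) = 44371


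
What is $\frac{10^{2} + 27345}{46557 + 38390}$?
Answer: $\frac{27445}{84947} \approx 0.32308$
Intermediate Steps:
$\frac{10^{2} + 27345}{46557 + 38390} = \frac{100 + 27345}{84947} = 27445 \cdot \frac{1}{84947} = \frac{27445}{84947}$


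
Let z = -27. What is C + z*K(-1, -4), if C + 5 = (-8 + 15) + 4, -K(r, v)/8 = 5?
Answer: 1086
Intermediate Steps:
K(r, v) = -40 (K(r, v) = -8*5 = -40)
C = 6 (C = -5 + ((-8 + 15) + 4) = -5 + (7 + 4) = -5 + 11 = 6)
C + z*K(-1, -4) = 6 - 27*(-40) = 6 + 1080 = 1086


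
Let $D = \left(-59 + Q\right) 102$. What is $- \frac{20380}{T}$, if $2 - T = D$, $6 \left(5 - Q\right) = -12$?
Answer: $- \frac{10190}{2653} \approx -3.8409$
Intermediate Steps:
$Q = 7$ ($Q = 5 - -2 = 5 + 2 = 7$)
$D = -5304$ ($D = \left(-59 + 7\right) 102 = \left(-52\right) 102 = -5304$)
$T = 5306$ ($T = 2 - -5304 = 2 + 5304 = 5306$)
$- \frac{20380}{T} = - \frac{20380}{5306} = \left(-20380\right) \frac{1}{5306} = - \frac{10190}{2653}$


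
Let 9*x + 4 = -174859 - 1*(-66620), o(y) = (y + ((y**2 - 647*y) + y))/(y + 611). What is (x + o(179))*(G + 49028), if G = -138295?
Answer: 427800671324/395 ≈ 1.0830e+9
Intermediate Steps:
o(y) = (y**2 - 645*y)/(611 + y) (o(y) = (y + (y**2 - 646*y))/(611 + y) = (y**2 - 645*y)/(611 + y))
x = -12027 (x = -4/9 + (-174859 - 1*(-66620))/9 = -4/9 + (-174859 + 66620)/9 = -4/9 + (1/9)*(-108239) = -4/9 - 108239/9 = -12027)
(x + o(179))*(G + 49028) = (-12027 + 179*(-645 + 179)/(611 + 179))*(-138295 + 49028) = (-12027 + 179*(-466)/790)*(-89267) = (-12027 + 179*(1/790)*(-466))*(-89267) = (-12027 - 41707/395)*(-89267) = -4792372/395*(-89267) = 427800671324/395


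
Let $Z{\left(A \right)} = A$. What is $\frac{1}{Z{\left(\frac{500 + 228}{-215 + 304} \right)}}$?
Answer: $\frac{89}{728} \approx 0.12225$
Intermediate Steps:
$\frac{1}{Z{\left(\frac{500 + 228}{-215 + 304} \right)}} = \frac{1}{\left(500 + 228\right) \frac{1}{-215 + 304}} = \frac{1}{728 \cdot \frac{1}{89}} = \frac{1}{\frac{728}{89}} = \frac{89}{728}$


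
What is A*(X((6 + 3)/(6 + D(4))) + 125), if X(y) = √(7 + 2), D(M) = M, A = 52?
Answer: 6656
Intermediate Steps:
X(y) = 3 (X(y) = √9 = 3)
A*(X((6 + 3)/(6 + D(4))) + 125) = 52*(3 + 125) = 52*128 = 6656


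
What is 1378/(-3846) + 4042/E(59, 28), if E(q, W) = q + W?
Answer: 2570941/55767 ≈ 46.102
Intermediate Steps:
E(q, W) = W + q
1378/(-3846) + 4042/E(59, 28) = 1378/(-3846) + 4042/(28 + 59) = 1378*(-1/3846) + 4042/87 = -689/1923 + 4042*(1/87) = -689/1923 + 4042/87 = 2570941/55767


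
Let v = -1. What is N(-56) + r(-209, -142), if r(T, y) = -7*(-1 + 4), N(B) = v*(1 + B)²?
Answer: -3046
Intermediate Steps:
N(B) = -(1 + B)²
r(T, y) = -21 (r(T, y) = -7*3 = -21)
N(-56) + r(-209, -142) = -(1 - 56)² - 21 = -1*(-55)² - 21 = -1*3025 - 21 = -3025 - 21 = -3046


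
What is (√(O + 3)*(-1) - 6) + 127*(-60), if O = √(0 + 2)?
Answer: -7626 - √(3 + √2) ≈ -7628.1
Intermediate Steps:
O = √2 ≈ 1.4142
(√(O + 3)*(-1) - 6) + 127*(-60) = (√(√2 + 3)*(-1) - 6) + 127*(-60) = (√(3 + √2)*(-1) - 6) - 7620 = (-√(3 + √2) - 6) - 7620 = (-6 - √(3 + √2)) - 7620 = -7626 - √(3 + √2)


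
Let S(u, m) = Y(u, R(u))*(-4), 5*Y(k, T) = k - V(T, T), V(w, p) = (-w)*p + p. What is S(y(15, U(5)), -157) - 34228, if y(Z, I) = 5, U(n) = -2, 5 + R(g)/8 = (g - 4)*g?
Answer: -34232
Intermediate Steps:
R(g) = -40 + 8*g*(-4 + g) (R(g) = -40 + 8*((g - 4)*g) = -40 + 8*((-4 + g)*g) = -40 + 8*(g*(-4 + g)) = -40 + 8*g*(-4 + g))
V(w, p) = p - p*w (V(w, p) = -p*w + p = p - p*w)
Y(k, T) = k/5 - T*(1 - T)/5 (Y(k, T) = (k - T*(1 - T))/5 = k/5 - T*(1 - T)/5)
S(u, m) = -4*u/5 - 4*(-41 - 32*u + 8*u²)*(-40 - 32*u + 8*u²)/5 (S(u, m) = (u/5 + (-40 - 32*u + 8*u²)*(-1 + (-40 - 32*u + 8*u²))/5)*(-4) = (u/5 + (-40 - 32*u + 8*u²)*(-41 - 32*u + 8*u²)/5)*(-4) = (u/5 + (-41 - 32*u + 8*u²)*(-40 - 32*u + 8*u²)/5)*(-4) = -4*u/5 - 4*(-41 - 32*u + 8*u²)*(-40 - 32*u + 8*u²)/5)
S(y(15, U(5)), -157) - 34228 = (-1312 - 10372/5*5 - 1504/5*5² - 256/5*5⁴ + (2048/5)*5³) - 34228 = (-1312 - 10372 - 1504/5*25 - 256/5*625 + (2048/5)*125) - 34228 = (-1312 - 10372 - 7520 - 32000 + 51200) - 34228 = -4 - 34228 = -34232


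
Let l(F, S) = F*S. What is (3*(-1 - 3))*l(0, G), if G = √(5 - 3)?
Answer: 0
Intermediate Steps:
G = √2 ≈ 1.4142
(3*(-1 - 3))*l(0, G) = (3*(-1 - 3))*(0*√2) = (3*(-4))*0 = -12*0 = 0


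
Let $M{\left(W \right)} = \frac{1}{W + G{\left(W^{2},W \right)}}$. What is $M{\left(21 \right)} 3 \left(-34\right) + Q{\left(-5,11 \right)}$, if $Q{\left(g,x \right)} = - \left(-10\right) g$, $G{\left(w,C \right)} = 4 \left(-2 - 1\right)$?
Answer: $- \frac{184}{3} \approx -61.333$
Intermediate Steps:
$G{\left(w,C \right)} = -12$ ($G{\left(w,C \right)} = 4 \left(-3\right) = -12$)
$Q{\left(g,x \right)} = 10 g$
$M{\left(W \right)} = \frac{1}{-12 + W}$ ($M{\left(W \right)} = \frac{1}{W - 12} = \frac{1}{-12 + W}$)
$M{\left(21 \right)} 3 \left(-34\right) + Q{\left(-5,11 \right)} = \frac{3 \left(-34\right)}{-12 + 21} + 10 \left(-5\right) = \frac{1}{9} \left(-102\right) - 50 = - \frac{34}{3} - 50 = - \frac{184}{3}$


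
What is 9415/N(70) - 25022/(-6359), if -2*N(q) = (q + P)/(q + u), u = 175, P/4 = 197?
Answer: -14657411887/2728011 ≈ -5372.9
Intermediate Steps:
P = 788 (P = 4*197 = 788)
N(q) = -(788 + q)/(2*(175 + q)) (N(q) = -(q + 788)/(2*(q + 175)) = -(788 + q)/(2*(175 + q)))
9415/N(70) - 25022/(-6359) = 9415/(((-788 - 1*70)/(2*(175 + 70)))) - 25022/(-6359) = 9415/(((½)*(-788 - 70)/245)) - 25022*(-1/6359) = 9415/(((½)*(1/245)*(-858))) + 25022/6359 = 9415/(-429/245) + 25022/6359 = 9415*(-245/429) + 25022/6359 = -2306675/429 + 25022/6359 = -14657411887/2728011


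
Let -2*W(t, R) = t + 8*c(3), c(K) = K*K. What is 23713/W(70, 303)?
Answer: -23713/71 ≈ -333.99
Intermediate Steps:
c(K) = K²
W(t, R) = -36 - t/2 (W(t, R) = -(t + 8*3²)/2 = -(t + 8*9)/2 = -(t + 72)/2 = -(72 + t)/2 = -36 - t/2)
23713/W(70, 303) = 23713/(-36 - ½*70) = 23713/(-36 - 35) = 23713/(-71) = 23713*(-1/71) = -23713/71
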